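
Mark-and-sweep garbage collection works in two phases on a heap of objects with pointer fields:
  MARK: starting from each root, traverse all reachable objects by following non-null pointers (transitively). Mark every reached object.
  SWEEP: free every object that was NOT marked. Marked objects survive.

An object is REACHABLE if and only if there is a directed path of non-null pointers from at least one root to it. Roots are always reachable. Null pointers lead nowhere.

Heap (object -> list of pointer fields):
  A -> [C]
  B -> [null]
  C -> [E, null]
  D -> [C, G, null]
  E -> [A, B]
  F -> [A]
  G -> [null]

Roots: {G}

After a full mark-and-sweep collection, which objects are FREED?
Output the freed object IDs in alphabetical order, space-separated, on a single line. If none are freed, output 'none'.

Roots: G
Mark G: refs=null, marked=G
Unmarked (collected): A B C D E F

Answer: A B C D E F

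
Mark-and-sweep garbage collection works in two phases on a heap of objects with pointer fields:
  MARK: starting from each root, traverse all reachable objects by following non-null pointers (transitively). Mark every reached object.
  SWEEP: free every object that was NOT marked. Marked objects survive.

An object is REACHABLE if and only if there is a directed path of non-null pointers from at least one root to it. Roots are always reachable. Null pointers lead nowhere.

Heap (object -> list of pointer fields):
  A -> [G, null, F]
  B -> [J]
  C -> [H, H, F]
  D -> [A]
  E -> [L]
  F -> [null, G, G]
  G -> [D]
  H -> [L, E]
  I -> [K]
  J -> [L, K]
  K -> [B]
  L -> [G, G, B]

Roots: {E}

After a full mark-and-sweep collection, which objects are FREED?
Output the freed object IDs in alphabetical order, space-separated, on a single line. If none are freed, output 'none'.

Answer: C H I

Derivation:
Roots: E
Mark E: refs=L, marked=E
Mark L: refs=G G B, marked=E L
Mark G: refs=D, marked=E G L
Mark B: refs=J, marked=B E G L
Mark D: refs=A, marked=B D E G L
Mark J: refs=L K, marked=B D E G J L
Mark A: refs=G null F, marked=A B D E G J L
Mark K: refs=B, marked=A B D E G J K L
Mark F: refs=null G G, marked=A B D E F G J K L
Unmarked (collected): C H I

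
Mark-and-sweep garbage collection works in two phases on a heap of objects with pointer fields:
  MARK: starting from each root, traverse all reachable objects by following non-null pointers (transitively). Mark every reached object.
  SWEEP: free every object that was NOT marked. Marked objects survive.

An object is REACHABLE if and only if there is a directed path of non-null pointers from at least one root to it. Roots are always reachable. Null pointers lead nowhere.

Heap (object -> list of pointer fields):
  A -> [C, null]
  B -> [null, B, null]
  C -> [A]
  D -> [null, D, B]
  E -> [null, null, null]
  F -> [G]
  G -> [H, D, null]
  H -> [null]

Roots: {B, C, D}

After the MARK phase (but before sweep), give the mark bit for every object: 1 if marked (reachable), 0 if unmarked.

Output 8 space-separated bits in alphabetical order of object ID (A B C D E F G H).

Answer: 1 1 1 1 0 0 0 0

Derivation:
Roots: B C D
Mark B: refs=null B null, marked=B
Mark C: refs=A, marked=B C
Mark D: refs=null D B, marked=B C D
Mark A: refs=C null, marked=A B C D
Unmarked (collected): E F G H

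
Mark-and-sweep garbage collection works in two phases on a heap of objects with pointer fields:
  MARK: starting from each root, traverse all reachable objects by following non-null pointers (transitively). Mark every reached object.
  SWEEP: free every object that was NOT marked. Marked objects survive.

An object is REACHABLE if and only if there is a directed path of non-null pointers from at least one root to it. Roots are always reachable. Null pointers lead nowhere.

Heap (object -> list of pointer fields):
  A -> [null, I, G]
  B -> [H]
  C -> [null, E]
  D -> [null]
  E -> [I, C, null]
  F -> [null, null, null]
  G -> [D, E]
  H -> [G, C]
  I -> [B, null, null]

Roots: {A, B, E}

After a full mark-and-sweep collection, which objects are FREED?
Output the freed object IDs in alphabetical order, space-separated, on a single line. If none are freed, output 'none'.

Answer: F

Derivation:
Roots: A B E
Mark A: refs=null I G, marked=A
Mark B: refs=H, marked=A B
Mark E: refs=I C null, marked=A B E
Mark I: refs=B null null, marked=A B E I
Mark G: refs=D E, marked=A B E G I
Mark H: refs=G C, marked=A B E G H I
Mark C: refs=null E, marked=A B C E G H I
Mark D: refs=null, marked=A B C D E G H I
Unmarked (collected): F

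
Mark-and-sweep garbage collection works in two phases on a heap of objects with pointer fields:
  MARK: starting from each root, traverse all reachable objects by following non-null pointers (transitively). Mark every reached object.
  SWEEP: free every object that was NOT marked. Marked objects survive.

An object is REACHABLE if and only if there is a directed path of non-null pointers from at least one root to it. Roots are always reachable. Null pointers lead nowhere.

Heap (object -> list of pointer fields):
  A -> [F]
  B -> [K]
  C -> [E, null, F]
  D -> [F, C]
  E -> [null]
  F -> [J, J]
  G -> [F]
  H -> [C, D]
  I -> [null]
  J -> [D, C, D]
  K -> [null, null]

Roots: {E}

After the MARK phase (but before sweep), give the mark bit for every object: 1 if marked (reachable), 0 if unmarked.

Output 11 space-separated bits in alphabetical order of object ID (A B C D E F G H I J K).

Roots: E
Mark E: refs=null, marked=E
Unmarked (collected): A B C D F G H I J K

Answer: 0 0 0 0 1 0 0 0 0 0 0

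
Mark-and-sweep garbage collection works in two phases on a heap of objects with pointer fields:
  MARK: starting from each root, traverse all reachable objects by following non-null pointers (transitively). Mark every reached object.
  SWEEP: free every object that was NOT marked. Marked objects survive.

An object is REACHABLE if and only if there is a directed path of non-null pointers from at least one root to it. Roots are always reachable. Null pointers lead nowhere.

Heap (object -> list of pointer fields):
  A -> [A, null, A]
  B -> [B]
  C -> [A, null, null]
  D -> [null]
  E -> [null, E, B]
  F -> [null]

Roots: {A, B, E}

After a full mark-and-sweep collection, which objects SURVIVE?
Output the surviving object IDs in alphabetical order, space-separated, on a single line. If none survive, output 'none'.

Answer: A B E

Derivation:
Roots: A B E
Mark A: refs=A null A, marked=A
Mark B: refs=B, marked=A B
Mark E: refs=null E B, marked=A B E
Unmarked (collected): C D F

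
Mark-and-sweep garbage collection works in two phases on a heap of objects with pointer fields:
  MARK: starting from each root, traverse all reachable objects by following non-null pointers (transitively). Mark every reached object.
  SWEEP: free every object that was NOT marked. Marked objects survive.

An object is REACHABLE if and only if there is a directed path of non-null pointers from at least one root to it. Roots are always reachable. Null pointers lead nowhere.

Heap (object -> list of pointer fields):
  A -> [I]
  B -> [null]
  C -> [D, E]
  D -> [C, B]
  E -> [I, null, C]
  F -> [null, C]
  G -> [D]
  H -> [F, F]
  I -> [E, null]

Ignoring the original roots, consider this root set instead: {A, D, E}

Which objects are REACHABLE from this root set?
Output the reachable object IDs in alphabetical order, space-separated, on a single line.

Answer: A B C D E I

Derivation:
Roots: A D E
Mark A: refs=I, marked=A
Mark D: refs=C B, marked=A D
Mark E: refs=I null C, marked=A D E
Mark I: refs=E null, marked=A D E I
Mark C: refs=D E, marked=A C D E I
Mark B: refs=null, marked=A B C D E I
Unmarked (collected): F G H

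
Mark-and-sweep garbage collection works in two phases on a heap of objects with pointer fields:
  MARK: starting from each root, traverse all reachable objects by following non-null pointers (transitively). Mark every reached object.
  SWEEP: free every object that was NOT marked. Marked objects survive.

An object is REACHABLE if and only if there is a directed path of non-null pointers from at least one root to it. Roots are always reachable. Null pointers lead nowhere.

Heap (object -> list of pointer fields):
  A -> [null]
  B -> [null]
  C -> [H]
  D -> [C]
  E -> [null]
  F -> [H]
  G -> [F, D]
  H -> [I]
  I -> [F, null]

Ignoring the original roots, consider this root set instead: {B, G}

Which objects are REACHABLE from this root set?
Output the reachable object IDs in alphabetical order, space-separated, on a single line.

Answer: B C D F G H I

Derivation:
Roots: B G
Mark B: refs=null, marked=B
Mark G: refs=F D, marked=B G
Mark F: refs=H, marked=B F G
Mark D: refs=C, marked=B D F G
Mark H: refs=I, marked=B D F G H
Mark C: refs=H, marked=B C D F G H
Mark I: refs=F null, marked=B C D F G H I
Unmarked (collected): A E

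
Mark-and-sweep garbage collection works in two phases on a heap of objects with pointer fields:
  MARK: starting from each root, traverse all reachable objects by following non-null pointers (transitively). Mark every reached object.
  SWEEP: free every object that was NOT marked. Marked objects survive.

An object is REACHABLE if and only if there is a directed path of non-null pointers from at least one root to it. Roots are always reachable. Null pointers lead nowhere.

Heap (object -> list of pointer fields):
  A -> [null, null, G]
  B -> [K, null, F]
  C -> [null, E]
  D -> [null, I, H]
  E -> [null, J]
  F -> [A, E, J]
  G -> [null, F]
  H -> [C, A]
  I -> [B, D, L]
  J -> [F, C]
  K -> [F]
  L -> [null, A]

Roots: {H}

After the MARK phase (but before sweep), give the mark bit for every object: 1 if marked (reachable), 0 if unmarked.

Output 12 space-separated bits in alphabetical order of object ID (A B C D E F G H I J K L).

Roots: H
Mark H: refs=C A, marked=H
Mark C: refs=null E, marked=C H
Mark A: refs=null null G, marked=A C H
Mark E: refs=null J, marked=A C E H
Mark G: refs=null F, marked=A C E G H
Mark J: refs=F C, marked=A C E G H J
Mark F: refs=A E J, marked=A C E F G H J
Unmarked (collected): B D I K L

Answer: 1 0 1 0 1 1 1 1 0 1 0 0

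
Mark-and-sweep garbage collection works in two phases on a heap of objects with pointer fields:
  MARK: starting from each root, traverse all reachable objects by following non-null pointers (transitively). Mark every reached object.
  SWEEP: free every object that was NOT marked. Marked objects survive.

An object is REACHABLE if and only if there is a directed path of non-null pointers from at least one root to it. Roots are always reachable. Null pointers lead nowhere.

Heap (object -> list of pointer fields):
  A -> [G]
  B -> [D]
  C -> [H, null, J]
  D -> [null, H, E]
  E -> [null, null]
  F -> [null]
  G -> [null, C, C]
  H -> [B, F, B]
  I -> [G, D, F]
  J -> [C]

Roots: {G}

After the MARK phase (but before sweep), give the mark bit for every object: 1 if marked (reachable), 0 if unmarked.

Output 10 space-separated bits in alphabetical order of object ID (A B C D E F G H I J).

Answer: 0 1 1 1 1 1 1 1 0 1

Derivation:
Roots: G
Mark G: refs=null C C, marked=G
Mark C: refs=H null J, marked=C G
Mark H: refs=B F B, marked=C G H
Mark J: refs=C, marked=C G H J
Mark B: refs=D, marked=B C G H J
Mark F: refs=null, marked=B C F G H J
Mark D: refs=null H E, marked=B C D F G H J
Mark E: refs=null null, marked=B C D E F G H J
Unmarked (collected): A I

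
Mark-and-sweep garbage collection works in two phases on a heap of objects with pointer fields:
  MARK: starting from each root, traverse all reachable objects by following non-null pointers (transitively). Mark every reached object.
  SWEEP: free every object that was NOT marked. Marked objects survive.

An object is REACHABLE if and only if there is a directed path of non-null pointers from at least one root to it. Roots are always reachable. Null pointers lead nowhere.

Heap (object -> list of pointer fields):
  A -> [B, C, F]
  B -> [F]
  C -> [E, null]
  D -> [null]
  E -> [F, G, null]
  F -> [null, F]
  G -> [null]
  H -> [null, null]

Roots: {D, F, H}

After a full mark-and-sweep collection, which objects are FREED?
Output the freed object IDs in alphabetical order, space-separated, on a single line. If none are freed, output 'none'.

Roots: D F H
Mark D: refs=null, marked=D
Mark F: refs=null F, marked=D F
Mark H: refs=null null, marked=D F H
Unmarked (collected): A B C E G

Answer: A B C E G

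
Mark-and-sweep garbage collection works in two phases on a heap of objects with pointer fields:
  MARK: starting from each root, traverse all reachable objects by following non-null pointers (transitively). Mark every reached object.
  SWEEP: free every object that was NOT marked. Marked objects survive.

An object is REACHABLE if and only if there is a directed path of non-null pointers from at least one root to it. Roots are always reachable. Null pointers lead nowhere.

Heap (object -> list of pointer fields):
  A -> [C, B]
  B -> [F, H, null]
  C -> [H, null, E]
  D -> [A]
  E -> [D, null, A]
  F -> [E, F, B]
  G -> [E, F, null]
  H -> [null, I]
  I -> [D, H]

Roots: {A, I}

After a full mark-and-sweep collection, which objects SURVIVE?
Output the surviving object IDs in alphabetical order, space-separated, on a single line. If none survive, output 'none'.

Answer: A B C D E F H I

Derivation:
Roots: A I
Mark A: refs=C B, marked=A
Mark I: refs=D H, marked=A I
Mark C: refs=H null E, marked=A C I
Mark B: refs=F H null, marked=A B C I
Mark D: refs=A, marked=A B C D I
Mark H: refs=null I, marked=A B C D H I
Mark E: refs=D null A, marked=A B C D E H I
Mark F: refs=E F B, marked=A B C D E F H I
Unmarked (collected): G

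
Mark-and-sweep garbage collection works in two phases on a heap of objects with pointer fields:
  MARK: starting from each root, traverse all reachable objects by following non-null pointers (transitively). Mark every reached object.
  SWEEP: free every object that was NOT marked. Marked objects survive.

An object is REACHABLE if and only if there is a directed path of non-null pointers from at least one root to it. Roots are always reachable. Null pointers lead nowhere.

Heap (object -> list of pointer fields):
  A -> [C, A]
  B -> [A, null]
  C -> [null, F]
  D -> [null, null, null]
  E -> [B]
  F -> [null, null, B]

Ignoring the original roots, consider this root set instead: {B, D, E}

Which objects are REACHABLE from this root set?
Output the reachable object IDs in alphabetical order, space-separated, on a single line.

Roots: B D E
Mark B: refs=A null, marked=B
Mark D: refs=null null null, marked=B D
Mark E: refs=B, marked=B D E
Mark A: refs=C A, marked=A B D E
Mark C: refs=null F, marked=A B C D E
Mark F: refs=null null B, marked=A B C D E F
Unmarked (collected): (none)

Answer: A B C D E F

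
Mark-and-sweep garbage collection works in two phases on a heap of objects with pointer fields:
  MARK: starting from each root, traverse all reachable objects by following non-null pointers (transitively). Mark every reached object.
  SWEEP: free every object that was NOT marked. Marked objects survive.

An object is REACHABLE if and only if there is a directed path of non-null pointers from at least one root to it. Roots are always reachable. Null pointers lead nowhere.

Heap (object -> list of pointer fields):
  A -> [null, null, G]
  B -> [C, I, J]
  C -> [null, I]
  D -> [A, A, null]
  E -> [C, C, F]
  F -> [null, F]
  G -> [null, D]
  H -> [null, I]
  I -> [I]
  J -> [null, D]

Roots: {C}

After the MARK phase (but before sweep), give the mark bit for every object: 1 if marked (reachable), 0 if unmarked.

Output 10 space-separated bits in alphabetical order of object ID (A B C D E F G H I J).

Roots: C
Mark C: refs=null I, marked=C
Mark I: refs=I, marked=C I
Unmarked (collected): A B D E F G H J

Answer: 0 0 1 0 0 0 0 0 1 0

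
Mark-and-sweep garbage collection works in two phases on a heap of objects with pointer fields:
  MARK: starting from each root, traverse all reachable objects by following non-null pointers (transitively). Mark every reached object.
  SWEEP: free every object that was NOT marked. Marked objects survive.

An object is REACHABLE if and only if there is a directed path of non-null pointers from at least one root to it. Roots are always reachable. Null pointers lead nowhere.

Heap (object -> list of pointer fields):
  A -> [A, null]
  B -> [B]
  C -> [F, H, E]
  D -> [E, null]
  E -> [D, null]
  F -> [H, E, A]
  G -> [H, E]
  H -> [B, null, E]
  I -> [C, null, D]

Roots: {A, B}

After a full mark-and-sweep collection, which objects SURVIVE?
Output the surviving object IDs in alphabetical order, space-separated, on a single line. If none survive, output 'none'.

Roots: A B
Mark A: refs=A null, marked=A
Mark B: refs=B, marked=A B
Unmarked (collected): C D E F G H I

Answer: A B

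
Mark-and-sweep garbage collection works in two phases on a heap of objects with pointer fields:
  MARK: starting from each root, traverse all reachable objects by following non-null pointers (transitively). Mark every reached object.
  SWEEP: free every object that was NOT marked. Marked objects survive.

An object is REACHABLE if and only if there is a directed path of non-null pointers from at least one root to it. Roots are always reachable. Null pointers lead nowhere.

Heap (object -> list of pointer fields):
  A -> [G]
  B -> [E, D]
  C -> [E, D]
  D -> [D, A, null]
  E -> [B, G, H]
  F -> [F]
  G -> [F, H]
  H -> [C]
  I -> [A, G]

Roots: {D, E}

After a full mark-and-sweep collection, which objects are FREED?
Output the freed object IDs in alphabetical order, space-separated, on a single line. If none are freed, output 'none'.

Roots: D E
Mark D: refs=D A null, marked=D
Mark E: refs=B G H, marked=D E
Mark A: refs=G, marked=A D E
Mark B: refs=E D, marked=A B D E
Mark G: refs=F H, marked=A B D E G
Mark H: refs=C, marked=A B D E G H
Mark F: refs=F, marked=A B D E F G H
Mark C: refs=E D, marked=A B C D E F G H
Unmarked (collected): I

Answer: I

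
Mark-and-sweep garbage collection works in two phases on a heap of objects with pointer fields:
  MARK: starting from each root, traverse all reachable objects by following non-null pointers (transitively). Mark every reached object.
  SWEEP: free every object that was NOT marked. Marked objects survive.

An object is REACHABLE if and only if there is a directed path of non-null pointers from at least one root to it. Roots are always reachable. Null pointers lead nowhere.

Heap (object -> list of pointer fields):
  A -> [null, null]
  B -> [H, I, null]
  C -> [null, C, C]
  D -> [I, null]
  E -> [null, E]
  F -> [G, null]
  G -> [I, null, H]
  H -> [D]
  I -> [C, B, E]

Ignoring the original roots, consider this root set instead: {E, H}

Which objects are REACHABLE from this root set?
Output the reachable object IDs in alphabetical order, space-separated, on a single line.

Answer: B C D E H I

Derivation:
Roots: E H
Mark E: refs=null E, marked=E
Mark H: refs=D, marked=E H
Mark D: refs=I null, marked=D E H
Mark I: refs=C B E, marked=D E H I
Mark C: refs=null C C, marked=C D E H I
Mark B: refs=H I null, marked=B C D E H I
Unmarked (collected): A F G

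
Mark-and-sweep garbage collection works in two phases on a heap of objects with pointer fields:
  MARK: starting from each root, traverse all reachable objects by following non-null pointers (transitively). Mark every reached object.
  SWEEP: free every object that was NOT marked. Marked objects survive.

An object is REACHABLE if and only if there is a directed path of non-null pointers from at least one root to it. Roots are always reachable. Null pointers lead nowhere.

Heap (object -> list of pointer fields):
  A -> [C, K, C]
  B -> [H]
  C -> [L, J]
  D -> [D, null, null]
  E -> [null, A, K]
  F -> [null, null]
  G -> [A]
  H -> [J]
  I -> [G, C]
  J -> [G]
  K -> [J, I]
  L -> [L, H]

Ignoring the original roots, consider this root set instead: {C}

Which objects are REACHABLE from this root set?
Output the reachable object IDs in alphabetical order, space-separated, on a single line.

Roots: C
Mark C: refs=L J, marked=C
Mark L: refs=L H, marked=C L
Mark J: refs=G, marked=C J L
Mark H: refs=J, marked=C H J L
Mark G: refs=A, marked=C G H J L
Mark A: refs=C K C, marked=A C G H J L
Mark K: refs=J I, marked=A C G H J K L
Mark I: refs=G C, marked=A C G H I J K L
Unmarked (collected): B D E F

Answer: A C G H I J K L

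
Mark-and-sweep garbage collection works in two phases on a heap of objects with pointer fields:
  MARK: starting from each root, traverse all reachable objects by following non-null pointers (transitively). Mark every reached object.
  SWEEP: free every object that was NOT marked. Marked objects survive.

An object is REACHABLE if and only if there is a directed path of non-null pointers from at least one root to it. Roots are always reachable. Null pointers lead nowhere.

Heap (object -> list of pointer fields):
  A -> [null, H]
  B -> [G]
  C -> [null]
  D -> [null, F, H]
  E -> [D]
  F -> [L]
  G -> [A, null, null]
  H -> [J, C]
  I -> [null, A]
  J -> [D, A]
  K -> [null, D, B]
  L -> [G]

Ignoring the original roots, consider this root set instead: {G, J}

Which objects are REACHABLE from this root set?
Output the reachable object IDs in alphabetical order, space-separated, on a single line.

Roots: G J
Mark G: refs=A null null, marked=G
Mark J: refs=D A, marked=G J
Mark A: refs=null H, marked=A G J
Mark D: refs=null F H, marked=A D G J
Mark H: refs=J C, marked=A D G H J
Mark F: refs=L, marked=A D F G H J
Mark C: refs=null, marked=A C D F G H J
Mark L: refs=G, marked=A C D F G H J L
Unmarked (collected): B E I K

Answer: A C D F G H J L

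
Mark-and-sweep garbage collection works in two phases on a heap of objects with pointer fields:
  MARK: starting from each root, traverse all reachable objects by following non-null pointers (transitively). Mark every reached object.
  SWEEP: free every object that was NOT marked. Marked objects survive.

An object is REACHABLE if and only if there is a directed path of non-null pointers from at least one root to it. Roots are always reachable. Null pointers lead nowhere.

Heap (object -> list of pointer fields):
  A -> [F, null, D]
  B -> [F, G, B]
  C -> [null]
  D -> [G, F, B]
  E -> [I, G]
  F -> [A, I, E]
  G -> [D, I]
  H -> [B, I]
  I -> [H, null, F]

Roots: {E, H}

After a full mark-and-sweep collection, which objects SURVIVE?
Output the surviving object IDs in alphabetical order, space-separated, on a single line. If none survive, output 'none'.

Roots: E H
Mark E: refs=I G, marked=E
Mark H: refs=B I, marked=E H
Mark I: refs=H null F, marked=E H I
Mark G: refs=D I, marked=E G H I
Mark B: refs=F G B, marked=B E G H I
Mark F: refs=A I E, marked=B E F G H I
Mark D: refs=G F B, marked=B D E F G H I
Mark A: refs=F null D, marked=A B D E F G H I
Unmarked (collected): C

Answer: A B D E F G H I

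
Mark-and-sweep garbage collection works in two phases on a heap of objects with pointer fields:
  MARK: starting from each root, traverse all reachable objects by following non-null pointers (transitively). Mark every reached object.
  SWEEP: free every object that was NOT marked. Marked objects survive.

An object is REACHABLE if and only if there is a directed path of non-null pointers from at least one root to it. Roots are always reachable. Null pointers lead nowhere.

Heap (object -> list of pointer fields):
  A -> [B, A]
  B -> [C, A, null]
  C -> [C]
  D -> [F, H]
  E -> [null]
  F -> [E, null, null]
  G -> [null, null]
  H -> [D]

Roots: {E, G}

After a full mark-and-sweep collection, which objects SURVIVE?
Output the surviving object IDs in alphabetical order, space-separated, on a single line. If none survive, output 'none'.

Roots: E G
Mark E: refs=null, marked=E
Mark G: refs=null null, marked=E G
Unmarked (collected): A B C D F H

Answer: E G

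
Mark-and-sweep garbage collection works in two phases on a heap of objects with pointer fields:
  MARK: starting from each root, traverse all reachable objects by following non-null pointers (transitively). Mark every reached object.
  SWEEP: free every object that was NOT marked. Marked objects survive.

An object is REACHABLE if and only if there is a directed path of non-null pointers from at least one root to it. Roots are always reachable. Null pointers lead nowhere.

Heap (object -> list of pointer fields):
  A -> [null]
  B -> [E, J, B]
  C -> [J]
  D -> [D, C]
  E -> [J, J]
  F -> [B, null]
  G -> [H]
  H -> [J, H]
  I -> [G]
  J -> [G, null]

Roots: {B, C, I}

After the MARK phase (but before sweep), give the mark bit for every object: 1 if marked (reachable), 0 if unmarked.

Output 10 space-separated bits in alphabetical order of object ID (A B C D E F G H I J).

Roots: B C I
Mark B: refs=E J B, marked=B
Mark C: refs=J, marked=B C
Mark I: refs=G, marked=B C I
Mark E: refs=J J, marked=B C E I
Mark J: refs=G null, marked=B C E I J
Mark G: refs=H, marked=B C E G I J
Mark H: refs=J H, marked=B C E G H I J
Unmarked (collected): A D F

Answer: 0 1 1 0 1 0 1 1 1 1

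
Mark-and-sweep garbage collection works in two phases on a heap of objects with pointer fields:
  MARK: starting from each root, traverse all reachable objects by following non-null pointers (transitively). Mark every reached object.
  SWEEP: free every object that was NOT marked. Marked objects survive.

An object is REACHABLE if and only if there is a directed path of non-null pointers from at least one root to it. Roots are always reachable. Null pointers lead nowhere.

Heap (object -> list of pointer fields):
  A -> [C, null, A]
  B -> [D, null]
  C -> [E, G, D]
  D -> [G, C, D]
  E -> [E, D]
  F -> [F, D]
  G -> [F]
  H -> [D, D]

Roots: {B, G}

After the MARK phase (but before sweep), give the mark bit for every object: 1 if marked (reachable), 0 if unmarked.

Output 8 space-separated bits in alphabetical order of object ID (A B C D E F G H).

Answer: 0 1 1 1 1 1 1 0

Derivation:
Roots: B G
Mark B: refs=D null, marked=B
Mark G: refs=F, marked=B G
Mark D: refs=G C D, marked=B D G
Mark F: refs=F D, marked=B D F G
Mark C: refs=E G D, marked=B C D F G
Mark E: refs=E D, marked=B C D E F G
Unmarked (collected): A H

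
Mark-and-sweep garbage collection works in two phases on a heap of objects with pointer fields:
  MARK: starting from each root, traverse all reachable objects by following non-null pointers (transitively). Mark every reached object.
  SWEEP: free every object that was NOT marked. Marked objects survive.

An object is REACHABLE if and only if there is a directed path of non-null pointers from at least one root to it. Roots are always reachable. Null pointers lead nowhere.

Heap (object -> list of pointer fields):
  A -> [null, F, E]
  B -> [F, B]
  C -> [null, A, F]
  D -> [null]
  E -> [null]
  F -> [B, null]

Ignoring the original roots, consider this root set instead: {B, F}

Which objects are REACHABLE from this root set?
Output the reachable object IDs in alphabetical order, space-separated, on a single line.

Roots: B F
Mark B: refs=F B, marked=B
Mark F: refs=B null, marked=B F
Unmarked (collected): A C D E

Answer: B F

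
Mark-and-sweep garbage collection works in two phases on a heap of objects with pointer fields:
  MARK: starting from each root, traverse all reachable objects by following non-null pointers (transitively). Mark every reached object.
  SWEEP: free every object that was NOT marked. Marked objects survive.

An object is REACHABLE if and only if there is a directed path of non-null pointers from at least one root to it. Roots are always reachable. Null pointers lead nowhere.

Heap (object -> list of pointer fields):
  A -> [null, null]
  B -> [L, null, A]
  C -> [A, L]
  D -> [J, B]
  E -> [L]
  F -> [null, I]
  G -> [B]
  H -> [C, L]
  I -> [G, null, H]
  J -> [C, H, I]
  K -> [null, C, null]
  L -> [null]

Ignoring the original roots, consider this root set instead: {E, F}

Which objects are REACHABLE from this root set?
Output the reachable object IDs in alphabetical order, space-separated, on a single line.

Answer: A B C E F G H I L

Derivation:
Roots: E F
Mark E: refs=L, marked=E
Mark F: refs=null I, marked=E F
Mark L: refs=null, marked=E F L
Mark I: refs=G null H, marked=E F I L
Mark G: refs=B, marked=E F G I L
Mark H: refs=C L, marked=E F G H I L
Mark B: refs=L null A, marked=B E F G H I L
Mark C: refs=A L, marked=B C E F G H I L
Mark A: refs=null null, marked=A B C E F G H I L
Unmarked (collected): D J K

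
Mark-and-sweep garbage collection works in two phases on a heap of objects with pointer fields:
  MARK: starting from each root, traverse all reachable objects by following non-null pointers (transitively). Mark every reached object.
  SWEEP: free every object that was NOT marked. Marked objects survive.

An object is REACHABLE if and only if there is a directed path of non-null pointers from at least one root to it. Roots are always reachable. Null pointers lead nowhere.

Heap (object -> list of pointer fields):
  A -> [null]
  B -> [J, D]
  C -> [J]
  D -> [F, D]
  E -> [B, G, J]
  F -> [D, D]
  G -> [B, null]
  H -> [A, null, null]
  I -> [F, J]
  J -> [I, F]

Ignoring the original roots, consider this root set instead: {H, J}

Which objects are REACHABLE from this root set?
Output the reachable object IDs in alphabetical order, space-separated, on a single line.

Roots: H J
Mark H: refs=A null null, marked=H
Mark J: refs=I F, marked=H J
Mark A: refs=null, marked=A H J
Mark I: refs=F J, marked=A H I J
Mark F: refs=D D, marked=A F H I J
Mark D: refs=F D, marked=A D F H I J
Unmarked (collected): B C E G

Answer: A D F H I J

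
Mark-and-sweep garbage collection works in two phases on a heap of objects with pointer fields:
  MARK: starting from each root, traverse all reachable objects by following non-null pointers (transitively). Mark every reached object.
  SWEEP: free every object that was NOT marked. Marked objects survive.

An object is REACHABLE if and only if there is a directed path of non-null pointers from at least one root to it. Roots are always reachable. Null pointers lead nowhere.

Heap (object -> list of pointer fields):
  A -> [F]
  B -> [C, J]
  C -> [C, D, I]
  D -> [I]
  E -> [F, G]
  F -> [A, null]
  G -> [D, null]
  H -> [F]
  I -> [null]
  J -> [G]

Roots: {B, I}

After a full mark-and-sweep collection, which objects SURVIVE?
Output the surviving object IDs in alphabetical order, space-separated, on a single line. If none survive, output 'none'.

Answer: B C D G I J

Derivation:
Roots: B I
Mark B: refs=C J, marked=B
Mark I: refs=null, marked=B I
Mark C: refs=C D I, marked=B C I
Mark J: refs=G, marked=B C I J
Mark D: refs=I, marked=B C D I J
Mark G: refs=D null, marked=B C D G I J
Unmarked (collected): A E F H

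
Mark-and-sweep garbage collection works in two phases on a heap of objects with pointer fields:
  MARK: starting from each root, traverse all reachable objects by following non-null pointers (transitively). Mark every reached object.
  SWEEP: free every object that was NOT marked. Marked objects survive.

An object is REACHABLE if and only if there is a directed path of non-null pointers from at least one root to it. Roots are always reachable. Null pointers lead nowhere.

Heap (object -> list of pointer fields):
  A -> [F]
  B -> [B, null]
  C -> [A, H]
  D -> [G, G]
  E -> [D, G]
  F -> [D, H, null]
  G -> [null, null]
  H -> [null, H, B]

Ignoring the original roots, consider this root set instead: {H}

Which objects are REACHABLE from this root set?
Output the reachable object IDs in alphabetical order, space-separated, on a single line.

Answer: B H

Derivation:
Roots: H
Mark H: refs=null H B, marked=H
Mark B: refs=B null, marked=B H
Unmarked (collected): A C D E F G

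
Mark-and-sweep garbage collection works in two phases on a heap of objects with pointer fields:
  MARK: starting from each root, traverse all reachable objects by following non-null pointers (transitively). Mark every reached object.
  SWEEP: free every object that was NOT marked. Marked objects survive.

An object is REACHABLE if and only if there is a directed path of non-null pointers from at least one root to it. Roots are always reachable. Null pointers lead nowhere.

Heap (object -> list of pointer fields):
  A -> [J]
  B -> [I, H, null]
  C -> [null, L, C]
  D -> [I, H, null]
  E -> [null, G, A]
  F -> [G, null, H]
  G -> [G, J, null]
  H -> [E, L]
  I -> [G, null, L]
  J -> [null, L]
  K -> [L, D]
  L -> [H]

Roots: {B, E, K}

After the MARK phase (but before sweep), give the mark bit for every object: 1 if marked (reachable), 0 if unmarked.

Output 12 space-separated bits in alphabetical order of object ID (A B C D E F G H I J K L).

Answer: 1 1 0 1 1 0 1 1 1 1 1 1

Derivation:
Roots: B E K
Mark B: refs=I H null, marked=B
Mark E: refs=null G A, marked=B E
Mark K: refs=L D, marked=B E K
Mark I: refs=G null L, marked=B E I K
Mark H: refs=E L, marked=B E H I K
Mark G: refs=G J null, marked=B E G H I K
Mark A: refs=J, marked=A B E G H I K
Mark L: refs=H, marked=A B E G H I K L
Mark D: refs=I H null, marked=A B D E G H I K L
Mark J: refs=null L, marked=A B D E G H I J K L
Unmarked (collected): C F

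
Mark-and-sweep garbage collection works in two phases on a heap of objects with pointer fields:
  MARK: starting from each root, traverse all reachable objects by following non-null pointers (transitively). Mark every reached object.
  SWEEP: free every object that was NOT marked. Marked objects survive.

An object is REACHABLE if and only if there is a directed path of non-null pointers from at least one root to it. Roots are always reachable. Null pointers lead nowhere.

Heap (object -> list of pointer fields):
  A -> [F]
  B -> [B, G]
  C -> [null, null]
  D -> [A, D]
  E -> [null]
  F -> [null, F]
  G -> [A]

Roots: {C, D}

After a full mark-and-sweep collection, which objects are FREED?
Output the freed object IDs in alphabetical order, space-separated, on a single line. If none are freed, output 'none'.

Roots: C D
Mark C: refs=null null, marked=C
Mark D: refs=A D, marked=C D
Mark A: refs=F, marked=A C D
Mark F: refs=null F, marked=A C D F
Unmarked (collected): B E G

Answer: B E G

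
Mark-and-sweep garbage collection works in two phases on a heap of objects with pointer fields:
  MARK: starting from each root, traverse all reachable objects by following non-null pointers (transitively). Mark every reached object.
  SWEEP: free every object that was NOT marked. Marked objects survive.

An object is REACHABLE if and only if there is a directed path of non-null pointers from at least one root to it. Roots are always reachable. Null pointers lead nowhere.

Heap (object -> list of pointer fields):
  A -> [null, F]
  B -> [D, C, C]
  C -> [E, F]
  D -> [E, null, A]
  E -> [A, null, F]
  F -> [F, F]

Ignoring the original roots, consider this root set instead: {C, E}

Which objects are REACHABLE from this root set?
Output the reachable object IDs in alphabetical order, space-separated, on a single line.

Roots: C E
Mark C: refs=E F, marked=C
Mark E: refs=A null F, marked=C E
Mark F: refs=F F, marked=C E F
Mark A: refs=null F, marked=A C E F
Unmarked (collected): B D

Answer: A C E F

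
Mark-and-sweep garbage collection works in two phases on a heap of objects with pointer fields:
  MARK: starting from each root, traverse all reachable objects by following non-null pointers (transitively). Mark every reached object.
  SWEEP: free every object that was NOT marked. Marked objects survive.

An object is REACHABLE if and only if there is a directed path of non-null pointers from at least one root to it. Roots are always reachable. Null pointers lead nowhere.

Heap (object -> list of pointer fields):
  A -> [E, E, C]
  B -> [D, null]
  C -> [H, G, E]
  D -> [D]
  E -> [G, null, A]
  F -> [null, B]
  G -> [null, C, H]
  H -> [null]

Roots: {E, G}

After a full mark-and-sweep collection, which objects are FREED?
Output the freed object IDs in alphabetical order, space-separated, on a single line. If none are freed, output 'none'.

Roots: E G
Mark E: refs=G null A, marked=E
Mark G: refs=null C H, marked=E G
Mark A: refs=E E C, marked=A E G
Mark C: refs=H G E, marked=A C E G
Mark H: refs=null, marked=A C E G H
Unmarked (collected): B D F

Answer: B D F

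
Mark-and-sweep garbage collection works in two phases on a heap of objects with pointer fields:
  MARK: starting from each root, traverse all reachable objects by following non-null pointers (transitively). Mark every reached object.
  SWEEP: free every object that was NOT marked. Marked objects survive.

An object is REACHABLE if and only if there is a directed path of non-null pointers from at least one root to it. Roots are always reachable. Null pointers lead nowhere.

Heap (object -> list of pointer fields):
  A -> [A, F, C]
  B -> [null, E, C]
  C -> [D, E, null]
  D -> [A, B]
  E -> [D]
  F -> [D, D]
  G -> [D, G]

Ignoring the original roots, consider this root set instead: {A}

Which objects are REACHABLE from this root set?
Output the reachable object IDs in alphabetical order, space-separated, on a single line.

Roots: A
Mark A: refs=A F C, marked=A
Mark F: refs=D D, marked=A F
Mark C: refs=D E null, marked=A C F
Mark D: refs=A B, marked=A C D F
Mark E: refs=D, marked=A C D E F
Mark B: refs=null E C, marked=A B C D E F
Unmarked (collected): G

Answer: A B C D E F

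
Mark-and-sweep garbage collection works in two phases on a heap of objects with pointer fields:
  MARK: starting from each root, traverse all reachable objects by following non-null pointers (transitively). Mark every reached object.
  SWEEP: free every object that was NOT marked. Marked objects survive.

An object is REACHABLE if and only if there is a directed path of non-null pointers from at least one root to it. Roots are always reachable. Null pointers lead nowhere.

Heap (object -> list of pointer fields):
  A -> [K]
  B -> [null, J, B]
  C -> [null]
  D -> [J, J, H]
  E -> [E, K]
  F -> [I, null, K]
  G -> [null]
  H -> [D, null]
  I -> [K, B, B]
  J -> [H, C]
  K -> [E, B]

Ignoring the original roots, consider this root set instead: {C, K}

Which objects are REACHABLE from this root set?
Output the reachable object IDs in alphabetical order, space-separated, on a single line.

Answer: B C D E H J K

Derivation:
Roots: C K
Mark C: refs=null, marked=C
Mark K: refs=E B, marked=C K
Mark E: refs=E K, marked=C E K
Mark B: refs=null J B, marked=B C E K
Mark J: refs=H C, marked=B C E J K
Mark H: refs=D null, marked=B C E H J K
Mark D: refs=J J H, marked=B C D E H J K
Unmarked (collected): A F G I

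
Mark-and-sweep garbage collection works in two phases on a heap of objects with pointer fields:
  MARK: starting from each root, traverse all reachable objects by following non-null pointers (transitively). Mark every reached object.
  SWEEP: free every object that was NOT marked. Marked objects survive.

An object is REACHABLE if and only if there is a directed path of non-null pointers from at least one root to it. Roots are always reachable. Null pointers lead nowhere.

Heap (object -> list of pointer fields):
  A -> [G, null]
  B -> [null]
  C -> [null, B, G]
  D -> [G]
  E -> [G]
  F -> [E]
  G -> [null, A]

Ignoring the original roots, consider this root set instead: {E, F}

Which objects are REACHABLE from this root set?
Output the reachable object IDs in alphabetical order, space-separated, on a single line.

Roots: E F
Mark E: refs=G, marked=E
Mark F: refs=E, marked=E F
Mark G: refs=null A, marked=E F G
Mark A: refs=G null, marked=A E F G
Unmarked (collected): B C D

Answer: A E F G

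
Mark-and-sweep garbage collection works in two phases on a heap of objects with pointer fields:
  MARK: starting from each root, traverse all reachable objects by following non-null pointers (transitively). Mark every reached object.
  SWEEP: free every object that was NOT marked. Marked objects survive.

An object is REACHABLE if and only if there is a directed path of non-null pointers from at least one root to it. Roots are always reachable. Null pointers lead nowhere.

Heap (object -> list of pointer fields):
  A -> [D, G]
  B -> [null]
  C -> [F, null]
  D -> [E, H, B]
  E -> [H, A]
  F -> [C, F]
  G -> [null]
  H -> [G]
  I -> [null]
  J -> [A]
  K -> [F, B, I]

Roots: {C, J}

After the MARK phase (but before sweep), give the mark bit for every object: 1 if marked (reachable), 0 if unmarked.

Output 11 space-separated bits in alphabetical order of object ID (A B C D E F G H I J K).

Roots: C J
Mark C: refs=F null, marked=C
Mark J: refs=A, marked=C J
Mark F: refs=C F, marked=C F J
Mark A: refs=D G, marked=A C F J
Mark D: refs=E H B, marked=A C D F J
Mark G: refs=null, marked=A C D F G J
Mark E: refs=H A, marked=A C D E F G J
Mark H: refs=G, marked=A C D E F G H J
Mark B: refs=null, marked=A B C D E F G H J
Unmarked (collected): I K

Answer: 1 1 1 1 1 1 1 1 0 1 0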